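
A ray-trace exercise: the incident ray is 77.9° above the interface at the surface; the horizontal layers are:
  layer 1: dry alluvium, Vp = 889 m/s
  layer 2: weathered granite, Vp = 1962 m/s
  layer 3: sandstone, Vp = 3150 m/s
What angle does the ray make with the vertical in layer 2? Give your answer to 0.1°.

From the normal: θ₁ = 90° − 77.9° = 12.1°.
Ray parameter p = sin 12.1° / 889 = 2.3579e-04 s/m.
sin θ_2 = p·V_2 = 2.3579e-04 × 1962 = 0.4626.
θ_2 = arcsin 0.4626 = 27.56°.

27.6°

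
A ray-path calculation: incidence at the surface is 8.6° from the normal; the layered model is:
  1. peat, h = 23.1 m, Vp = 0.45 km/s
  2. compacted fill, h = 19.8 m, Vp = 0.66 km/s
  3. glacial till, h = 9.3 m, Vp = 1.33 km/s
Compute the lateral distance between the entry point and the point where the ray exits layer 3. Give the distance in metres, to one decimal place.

12.5 m

p = sin θ₁/V₁ = sin 8.6°/0.45 = 3.3230e-01 s/km is conserved through the stack.
Layer 1: θ = 8.60°; offset = 23.1·tan 8.60° = 3.494 m.
Layer 2: sin θ = p·0.66 = 0.2193 → θ = 12.67°; offset = 19.8·tan 12.67° = 4.451 m.
Layer 3: sin θ = p·1.33 = 0.4420 → θ = 26.23°; offset = 9.3·tan 26.23° = 4.582 m.
Summing the layer offsets gives 12.526 m.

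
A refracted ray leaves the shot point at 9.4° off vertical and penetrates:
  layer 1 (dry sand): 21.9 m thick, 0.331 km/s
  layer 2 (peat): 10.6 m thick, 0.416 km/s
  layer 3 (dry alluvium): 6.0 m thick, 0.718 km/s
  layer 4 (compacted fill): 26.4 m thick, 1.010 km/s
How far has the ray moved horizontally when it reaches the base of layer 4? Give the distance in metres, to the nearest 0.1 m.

Ray parameter p = sin 9.4° / 0.331 km/s = 4.9343e-01 s/km.
Layer 1: θ = 9.40°; offset = 21.9·tan 9.40° = 3.626 m.
Layer 2: sin θ = p·0.416 = 0.2053 → θ = 11.85°; offset = 10.6·tan 11.85° = 2.223 m.
Layer 3: sin θ = p·0.718 = 0.3543 → θ = 20.75°; offset = 6.0·tan 20.75° = 2.273 m.
Layer 4: sin θ = p·1.010 = 0.4984 → θ = 29.89°; offset = 26.4·tan 29.89° = 15.176 m.
Summing the layer offsets gives 23.298 m.

23.3 m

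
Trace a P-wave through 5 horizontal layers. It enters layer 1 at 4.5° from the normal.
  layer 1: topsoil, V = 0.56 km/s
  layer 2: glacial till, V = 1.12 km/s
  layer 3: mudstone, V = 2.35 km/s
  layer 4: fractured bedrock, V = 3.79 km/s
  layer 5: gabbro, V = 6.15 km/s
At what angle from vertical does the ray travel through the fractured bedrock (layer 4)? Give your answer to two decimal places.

Ray parameter p = sin 4.5° / 0.56 = 1.4011e-01 s/km.
sin θ_4 = p·V_4 = 1.4011e-01 × 3.79 = 0.5310.
θ_4 = 32.07° from the vertical.

32.07°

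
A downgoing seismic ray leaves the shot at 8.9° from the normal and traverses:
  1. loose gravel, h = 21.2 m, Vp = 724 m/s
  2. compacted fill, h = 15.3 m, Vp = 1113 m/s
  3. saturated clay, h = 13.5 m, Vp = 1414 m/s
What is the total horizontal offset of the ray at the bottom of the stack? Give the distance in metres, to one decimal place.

Apply Snell's law at each interface; in layer i the horizontal offset is hᵢ·tan θᵢ.
Layer 1: θ = 8.90°; offset = 21.2·tan 8.90° = 3.320 m.
Layer 2: sin θ = 1113·sin 8.9°/724 = 0.2378, θ = 13.76°; offset = 15.3·tan 13.76° = 3.746 m.
Layer 3: sin θ = 1414·sin 8.9°/724 = 0.3022, θ = 17.59°; offset = 13.5·tan 17.59° = 4.279 m.
Σ offsets = 11.345 m.

11.3 m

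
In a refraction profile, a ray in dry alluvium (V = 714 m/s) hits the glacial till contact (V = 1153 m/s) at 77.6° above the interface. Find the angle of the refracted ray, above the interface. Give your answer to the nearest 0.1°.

Angle from the normal: 90° − 77.6° = 12.4°.
sin θ₁/V₁ = sin θ₂/V₂ ⇒ sin θ₂ = 1153·sin 12.4°/714 = 1153·0.2147/714 = 0.3468.
θ₂ = arcsin 0.3468 = 20.29° from the normal.
From the interface: 90° − 20.29° = 69.71°.

69.7°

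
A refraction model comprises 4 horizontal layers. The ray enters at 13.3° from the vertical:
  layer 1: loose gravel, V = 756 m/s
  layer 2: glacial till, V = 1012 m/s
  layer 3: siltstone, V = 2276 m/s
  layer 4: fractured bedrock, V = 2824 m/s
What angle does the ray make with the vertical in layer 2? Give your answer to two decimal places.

Ray parameter p = sin 13.3° / 756 = 3.0430e-04 s/m.
sin θ_2 = p·V_2 = 3.0430e-04 × 1012 = 0.3080.
θ_2 = 17.94° from the vertical.

17.94°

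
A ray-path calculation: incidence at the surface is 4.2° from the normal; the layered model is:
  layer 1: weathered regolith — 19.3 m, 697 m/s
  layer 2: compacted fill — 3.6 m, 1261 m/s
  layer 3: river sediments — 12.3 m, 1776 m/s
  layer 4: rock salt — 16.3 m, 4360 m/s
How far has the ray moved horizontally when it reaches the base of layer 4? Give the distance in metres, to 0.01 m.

Ray parameter p = sin 4.2° / 697 m/s = 1.0508e-04 s/m.
Layer 1: θ = 4.20°; offset = 19.3·tan 4.20° = 1.4173 m.
Layer 2: sin θ = p·1261 = 0.1325 → θ = 7.61°; offset = 3.6·tan 7.61° = 0.4812 m.
Layer 3: sin θ = p·1776 = 0.1866 → θ = 10.76°; offset = 12.3·tan 10.76° = 2.3364 m.
Layer 4: sin θ = p·4360 = 0.4581 → θ = 27.27°; offset = 16.3·tan 27.27° = 8.4011 m.
Total horizontal offset = 12.6360 m.

12.64 m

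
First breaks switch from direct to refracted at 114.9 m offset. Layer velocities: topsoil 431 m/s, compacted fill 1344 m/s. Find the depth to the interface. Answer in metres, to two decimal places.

x_cross = 2h·√((V₂+V₁)/(V₂−V₁)) → h = x_cross / (2·√((V₂+V₁)/(V₂−V₁))).
√((V₂+V₁)/(V₂−V₁)) = √((1344+431)/(1344−431)) = 1.3943.
h = 114.9 / (2·1.3943) = 41.20 m.

41.20 m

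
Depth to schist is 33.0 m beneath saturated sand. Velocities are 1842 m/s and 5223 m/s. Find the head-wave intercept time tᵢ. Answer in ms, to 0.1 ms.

tᵢ = 2h·√(V₂²−V₁²)/(V₁V₂).
√(V₂²−V₁²) = √(5223²−1842²) = 4887.4 m/s.
tᵢ = 2·33.0·4887.4/(1842·5223) = 0.03353 s.

33.5 ms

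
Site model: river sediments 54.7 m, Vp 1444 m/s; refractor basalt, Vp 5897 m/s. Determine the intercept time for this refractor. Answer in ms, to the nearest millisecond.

73 ms

tᵢ = 2h·√(V₂²−V₁²)/(V₁V₂).
√(V₂²−V₁²) = √(5897²−1444²) = 5717.5 m/s.
tᵢ = 2·54.7·5717.5/(1444·5897) = 0.07346 s.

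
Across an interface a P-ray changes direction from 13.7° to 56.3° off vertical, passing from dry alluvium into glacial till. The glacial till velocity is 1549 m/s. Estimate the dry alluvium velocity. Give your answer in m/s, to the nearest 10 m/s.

440 m/s

sin 13.7° = 0.2368; sin 56.3° = 0.8320.
V₁ = V₂·(sin θ₁/sin θ₂) = 1549·(0.2368/0.8320) = 440.96 m/s.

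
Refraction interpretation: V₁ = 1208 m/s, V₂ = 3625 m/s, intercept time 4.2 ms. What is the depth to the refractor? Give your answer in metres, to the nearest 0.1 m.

θ_c = arcsin(1208/3625) = 19.47°; cos θ_c = 0.9428.
tᵢ = 2h cos θ_c/V₁ ⇒ h = tᵢ·V₁/(2 cos θ_c) = 0.0042·1208/(2·0.9428) = 2.69 m.

2.7 m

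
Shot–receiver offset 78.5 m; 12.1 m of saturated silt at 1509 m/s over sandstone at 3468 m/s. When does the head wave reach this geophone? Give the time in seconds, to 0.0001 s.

0.0371 s

θ_c = arcsin(V₁/V₂) = arcsin(1509/3468) = 25.79°, cos θ_c = 0.9004.
Intercept time tᵢ = 2h cos θ_c / V₁ = 2·12.1·0.9004/1509 = 0.01444 s.
t = x/V₂ + tᵢ = 78.5/3468 + 0.01444 = 0.03707 s.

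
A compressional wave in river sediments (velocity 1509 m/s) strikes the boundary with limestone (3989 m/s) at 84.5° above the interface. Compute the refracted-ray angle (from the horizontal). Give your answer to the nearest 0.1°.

75.3°

Angle from the normal: 90° − 84.5° = 5.5°.
sin θ₁/V₁ = sin θ₂/V₂ ⇒ sin θ₂ = 3989·sin 5.5°/1509 = 3989·0.0958/1509 = 0.2534.
θ₂ = arcsin 0.2534 = 14.68° from the normal.
From the interface: 90° − 14.68° = 75.32°.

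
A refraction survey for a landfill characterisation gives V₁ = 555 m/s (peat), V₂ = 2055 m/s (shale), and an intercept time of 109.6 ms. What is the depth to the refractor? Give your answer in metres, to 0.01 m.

θ_c = arcsin(555/2055) = 15.67°; cos θ_c = 0.9628.
tᵢ = 2h cos θ_c/V₁ ⇒ h = tᵢ·V₁/(2 cos θ_c) = 0.1096·555/(2·0.9628) = 31.59 m.

31.59 m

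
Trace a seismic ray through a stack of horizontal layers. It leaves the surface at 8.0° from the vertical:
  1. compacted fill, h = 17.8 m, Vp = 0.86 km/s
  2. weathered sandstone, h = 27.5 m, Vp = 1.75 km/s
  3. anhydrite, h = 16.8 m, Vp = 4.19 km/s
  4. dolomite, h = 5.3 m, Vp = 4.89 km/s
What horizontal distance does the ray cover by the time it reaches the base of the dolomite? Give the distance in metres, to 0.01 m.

Ray parameter p = sin 8.0° / 0.86 km/s = 1.6183e-01 s/km.
Layer 1: θ = 8.00°; offset = 17.8·tan 8.00° = 2.5016 m.
Layer 2: sin θ = p·1.75 = 0.2832 → θ = 16.45°; offset = 27.5·tan 16.45° = 8.1205 m.
Layer 3: sin θ = p·4.19 = 0.6781 → θ = 42.69°; offset = 16.8·tan 42.69° = 15.4986 m.
Layer 4: sin θ = p·4.89 = 0.7913 → θ = 52.31°; offset = 5.3·tan 52.31° = 6.8602 m.
Σ offsets = 32.9809 m.

32.98 m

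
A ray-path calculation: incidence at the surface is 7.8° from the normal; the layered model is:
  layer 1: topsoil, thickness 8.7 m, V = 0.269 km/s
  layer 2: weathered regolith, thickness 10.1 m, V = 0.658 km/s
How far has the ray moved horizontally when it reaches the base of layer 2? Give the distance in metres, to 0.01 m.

4.75 m

p = sin θ₁/V₁ = sin 7.8°/0.269 = 5.0452e-01 s/km is conserved through the stack.
Layer 1: θ = 7.80°; offset = 8.7·tan 7.80° = 1.1918 m.
Layer 2: sin θ = p·0.658 = 0.3320 → θ = 19.39°; offset = 10.1·tan 19.39° = 3.5545 m.
Summing the layer offsets gives 4.7463 m.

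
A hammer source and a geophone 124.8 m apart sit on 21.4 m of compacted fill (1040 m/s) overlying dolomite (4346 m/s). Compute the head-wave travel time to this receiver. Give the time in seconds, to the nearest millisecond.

0.069 s

t = x/V₂ + 2h·√(V₂²−V₁²)/(V₁V₂).
√(V₂²−V₁²) = √(4346²−1040²) = 4219.7 m/s; delay term = 2·21.4·4219.7/(1040·4346) = 0.03996 s.
t = 124.8/4346 + 0.03996 = 0.06867 s.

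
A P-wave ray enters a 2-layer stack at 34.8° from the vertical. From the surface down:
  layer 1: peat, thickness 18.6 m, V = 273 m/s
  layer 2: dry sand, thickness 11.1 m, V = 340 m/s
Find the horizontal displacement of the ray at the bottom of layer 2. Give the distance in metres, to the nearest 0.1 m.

Apply Snell's law at each interface; in layer i the horizontal offset is hᵢ·tan θᵢ.
Layer 1: θ = 34.80°; offset = 18.6·tan 34.80° = 12.927 m.
Layer 2: sin θ = 340·sin 34.8°/273 = 0.7108, θ = 45.30°; offset = 11.1·tan 45.30° = 11.216 m.
Total horizontal offset = 24.144 m.

24.1 m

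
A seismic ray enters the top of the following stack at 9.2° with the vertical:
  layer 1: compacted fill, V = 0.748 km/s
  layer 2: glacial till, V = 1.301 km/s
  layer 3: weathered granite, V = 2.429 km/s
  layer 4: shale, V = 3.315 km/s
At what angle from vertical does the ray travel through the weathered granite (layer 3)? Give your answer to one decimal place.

Ray parameter p = sin 9.2° / 0.748 = 2.1374e-01 s/km.
sin θ_3 = p·V_3 = 2.1374e-01 × 2.429 = 0.5192.
θ_3 = 31.28° from the vertical.

31.3°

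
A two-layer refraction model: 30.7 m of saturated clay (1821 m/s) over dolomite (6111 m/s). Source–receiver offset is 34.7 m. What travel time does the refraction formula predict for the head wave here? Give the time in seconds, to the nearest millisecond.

θ_c = arcsin(V₁/V₂) = arcsin(1821/6111) = 17.34°, cos θ_c = 0.9546.
Intercept time tᵢ = 2h cos θ_c / V₁ = 2·30.7·0.9546/1821 = 0.03219 s.
t = x/V₂ + tᵢ = 34.7/6111 + 0.03219 = 0.03786 s.

0.038 s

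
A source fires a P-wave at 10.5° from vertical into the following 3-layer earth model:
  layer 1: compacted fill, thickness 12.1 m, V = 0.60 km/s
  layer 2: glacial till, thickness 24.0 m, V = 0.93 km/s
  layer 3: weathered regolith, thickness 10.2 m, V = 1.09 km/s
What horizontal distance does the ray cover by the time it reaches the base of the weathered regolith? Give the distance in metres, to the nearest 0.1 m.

12.9 m

p = sin θ₁/V₁ = sin 10.5°/0.60 = 3.0373e-01 s/km is conserved through the stack.
Layer 1: θ = 10.50°; offset = 12.1·tan 10.50° = 2.243 m.
Layer 2: sin θ = p·0.93 = 0.2825 → θ = 16.41°; offset = 24.0·tan 16.41° = 7.067 m.
Layer 3: sin θ = p·1.09 = 0.3311 → θ = 19.33°; offset = 10.2·tan 19.33° = 3.579 m.
Summing the layer offsets gives 12.888 m.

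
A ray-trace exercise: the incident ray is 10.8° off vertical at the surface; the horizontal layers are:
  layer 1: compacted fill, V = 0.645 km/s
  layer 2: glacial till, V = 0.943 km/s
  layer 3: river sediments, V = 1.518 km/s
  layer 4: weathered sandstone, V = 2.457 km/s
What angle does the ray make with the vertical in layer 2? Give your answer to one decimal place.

Ray parameter p = sin 10.8° / 0.645 = 2.9051e-01 s/km.
sin θ_2 = p·V_2 = 2.9051e-01 × 0.943 = 0.2740.
θ_2 = 15.90° from the vertical.

15.9°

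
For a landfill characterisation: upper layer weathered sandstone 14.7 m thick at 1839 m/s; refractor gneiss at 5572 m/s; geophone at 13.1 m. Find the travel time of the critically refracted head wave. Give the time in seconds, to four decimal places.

0.0174 s

θ_c = arcsin(V₁/V₂) = arcsin(1839/5572) = 19.27°, cos θ_c = 0.9440.
Intercept time tᵢ = 2h cos θ_c / V₁ = 2·14.7·0.9440/1839 = 0.01509 s.
t = x/V₂ + tᵢ = 13.1/5572 + 0.01509 = 0.01744 s.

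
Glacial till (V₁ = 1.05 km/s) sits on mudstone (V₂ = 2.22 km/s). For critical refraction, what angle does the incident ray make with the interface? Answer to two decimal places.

At critical incidence the refracted ray runs along the interface (θ₂ = 90°), so sin θ_c = V₁/V₂.
θ_c = arcsin(1.05/2.22) = arcsin 0.4730 = 28.23°.
Measured from the interface: 90° − 28.23° = 61.77°.

61.77°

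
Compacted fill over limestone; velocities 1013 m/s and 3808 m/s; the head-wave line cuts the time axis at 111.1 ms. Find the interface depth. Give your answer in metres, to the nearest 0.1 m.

θ_c = arcsin(1013/3808) = 15.43°; cos θ_c = 0.9640.
tᵢ = 2h cos θ_c/V₁ ⇒ h = tᵢ·V₁/(2 cos θ_c) = 0.1111·1013/(2·0.9640) = 58.38 m.

58.4 m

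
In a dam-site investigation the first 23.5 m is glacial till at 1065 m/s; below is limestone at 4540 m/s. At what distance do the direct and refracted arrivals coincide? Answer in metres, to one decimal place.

x_cross = 2h·√((V₂+V₁)/(V₂−V₁)).
(V₂+V₁)/(V₂−V₁) = (4540+1065)/(4540−1065) = 1.6129; √ = 1.2700.
x_cross = 2·23.5·1.2700 = 59.69 m.

59.7 m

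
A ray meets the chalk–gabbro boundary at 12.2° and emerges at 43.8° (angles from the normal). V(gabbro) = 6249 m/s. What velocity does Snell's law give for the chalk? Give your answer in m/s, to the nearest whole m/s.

1908 m/s

sin 12.2° = 0.2113; sin 43.8° = 0.6921.
V₁ = V₂·(sin θ₁/sin θ₂) = 6249·(0.2113/0.6921) = 1907.94 m/s.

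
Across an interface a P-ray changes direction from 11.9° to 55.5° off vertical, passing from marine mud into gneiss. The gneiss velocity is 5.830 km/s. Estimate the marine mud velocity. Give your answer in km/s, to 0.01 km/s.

Snell's law: sin 11.9°/V₁ = sin 55.5°/V₂.
V₁ = V₂·sin 11.9°/sin 55.5° = 5.830 × 0.2502 = 1.46 km/s.

1.46 km/s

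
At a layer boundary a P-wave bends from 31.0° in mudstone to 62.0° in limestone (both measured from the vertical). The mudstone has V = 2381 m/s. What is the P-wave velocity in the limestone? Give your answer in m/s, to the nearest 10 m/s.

Snell's law: sin 31.0°/V₁ = sin 62.0°/V₂.
V₂ = V₁·sin 62.0°/sin 31.0° = 2381 × 1.7143 = 4081.83 m/s.

4080 m/s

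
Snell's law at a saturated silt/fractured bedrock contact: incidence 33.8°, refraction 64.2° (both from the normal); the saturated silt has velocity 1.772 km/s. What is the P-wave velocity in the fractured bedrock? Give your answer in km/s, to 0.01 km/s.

2.87 km/s

Snell's law: sin 33.8°/V₁ = sin 64.2°/V₂.
V₂ = V₁·sin 64.2°/sin 33.8° = 1.772 × 1.6184 = 2.87 km/s.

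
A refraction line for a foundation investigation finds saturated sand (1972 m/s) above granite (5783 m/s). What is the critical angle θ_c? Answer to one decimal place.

Critical incidence: sin θ_c = V₁/V₂ = 1972/5783 = 0.3410.
θ_c = arcsin 0.3410 = 19.94°.

19.9°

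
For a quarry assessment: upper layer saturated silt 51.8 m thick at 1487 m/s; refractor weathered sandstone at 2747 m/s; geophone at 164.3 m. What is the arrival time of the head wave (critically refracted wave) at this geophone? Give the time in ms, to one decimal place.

θ_c = arcsin(V₁/V₂) = arcsin(1487/2747) = 32.77°, cos θ_c = 0.8408.
Intercept time tᵢ = 2h cos θ_c / V₁ = 2·51.8·0.8408/1487 = 0.05858 s.
t = x/V₂ + tᵢ = 164.3/2747 + 0.05858 = 0.11839 s.

118.4 ms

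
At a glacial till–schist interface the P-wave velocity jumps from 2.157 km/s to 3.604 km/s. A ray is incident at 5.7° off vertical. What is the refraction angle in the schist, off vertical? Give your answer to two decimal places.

9.55°

sin θ₁/V₁ = sin θ₂/V₂ ⇒ sin θ₂ = 3.604·sin 5.7°/2.157 = 3.604·0.0993/2.157 = 0.1659.
θ₂ = arcsin 0.1659 = 9.55° from the normal.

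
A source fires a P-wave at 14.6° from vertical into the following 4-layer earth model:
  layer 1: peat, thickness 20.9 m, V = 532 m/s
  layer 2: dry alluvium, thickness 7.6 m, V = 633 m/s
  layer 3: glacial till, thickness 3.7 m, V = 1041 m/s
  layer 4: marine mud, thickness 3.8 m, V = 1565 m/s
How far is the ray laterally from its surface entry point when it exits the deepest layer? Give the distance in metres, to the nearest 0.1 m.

Apply Snell's law at each interface; in layer i the horizontal offset is hᵢ·tan θᵢ.
Layer 1: θ = 14.60°; offset = 20.9·tan 14.60° = 5.444 m.
Layer 2: sin θ = 633·sin 14.6°/532 = 0.2999, θ = 17.45°; offset = 7.6·tan 17.45° = 2.389 m.
Layer 3: sin θ = 1041·sin 14.6°/532 = 0.4932, θ = 29.55°; offset = 3.7·tan 29.55° = 2.098 m.
Layer 4: sin θ = 1565·sin 14.6°/532 = 0.7415, θ = 47.86°; offset = 3.8·tan 47.86° = 4.200 m.
Σ offsets = 14.131 m.

14.1 m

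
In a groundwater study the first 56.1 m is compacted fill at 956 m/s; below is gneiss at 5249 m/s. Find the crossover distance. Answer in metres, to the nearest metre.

135 m

x_cross = 2h·√((V₂+V₁)/(V₂−V₁)).
(V₂+V₁)/(V₂−V₁) = (5249+956)/(5249−956) = 1.4454; √ = 1.2022.
x_cross = 2·56.1·1.2022 = 134.89 m.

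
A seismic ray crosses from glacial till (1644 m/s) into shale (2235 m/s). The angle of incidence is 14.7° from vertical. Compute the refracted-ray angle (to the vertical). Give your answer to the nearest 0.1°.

20.2°

sin θ₁/V₁ = sin θ₂/V₂ ⇒ sin θ₂ = 2235·sin 14.7°/1644 = 2235·0.2538/1644 = 0.3450.
θ₂ = arcsin 0.3450 = 20.18° from the normal.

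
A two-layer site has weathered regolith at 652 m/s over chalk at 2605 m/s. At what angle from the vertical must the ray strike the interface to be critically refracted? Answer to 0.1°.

At critical incidence the refracted ray runs along the interface (θ₂ = 90°), so sin θ_c = V₁/V₂.
θ_c = arcsin(652/2605) = arcsin 0.2503 = 14.49°.

14.5°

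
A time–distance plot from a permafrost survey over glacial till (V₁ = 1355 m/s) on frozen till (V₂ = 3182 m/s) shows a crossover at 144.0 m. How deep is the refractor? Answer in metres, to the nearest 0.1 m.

45.7 m

x_cross = 2h·√((V₂+V₁)/(V₂−V₁)) → h = x_cross / (2·√((V₂+V₁)/(V₂−V₁))).
√((V₂+V₁)/(V₂−V₁)) = √((3182+1355)/(3182−1355)) = 1.5759.
h = 144.0 / (2·1.5759) = 45.69 m.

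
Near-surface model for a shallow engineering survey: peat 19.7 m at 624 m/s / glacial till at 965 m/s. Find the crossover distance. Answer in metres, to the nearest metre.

θ_c = arcsin(624/965) = 40.29°, so cos θ_c = 0.7628 and tᵢ = 2h cos θ_c/V₁ = 0.0482 s.
At crossover x/V₁ = x/V₂ + tᵢ ⇒ x = tᵢ/(1/V₁ − 1/V₂) = 0.04816/(1.6026e-03 − 1.0363e-03) = 85.05 m.

85 m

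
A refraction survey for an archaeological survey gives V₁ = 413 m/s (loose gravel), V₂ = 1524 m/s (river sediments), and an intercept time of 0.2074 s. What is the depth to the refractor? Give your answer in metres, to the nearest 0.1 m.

h = tᵢ·V₁·V₂ / (2·√(V₂²−V₁²)).
√(V₂²−V₁²) = √(1524² − 413²) = 1467.0 m/s.
h = 0.2074 s × 413 × 1524 / (2 × 1467.0) = 44.49 m.

44.5 m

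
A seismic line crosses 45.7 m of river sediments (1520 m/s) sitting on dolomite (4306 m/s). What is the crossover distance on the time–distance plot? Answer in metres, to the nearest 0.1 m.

132.2 m

x_cross = 2h·√((V₂+V₁)/(V₂−V₁)).
(V₂+V₁)/(V₂−V₁) = (4306+1520)/(4306−1520) = 2.0912; √ = 1.4461.
x_cross = 2·45.7·1.4461 = 132.17 m.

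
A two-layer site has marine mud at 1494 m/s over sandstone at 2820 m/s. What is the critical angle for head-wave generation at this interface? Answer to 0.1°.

32.0°

Critical incidence: sin θ_c = V₁/V₂ = 1494/2820 = 0.5298.
θ_c = arcsin 0.5298 = 31.99°.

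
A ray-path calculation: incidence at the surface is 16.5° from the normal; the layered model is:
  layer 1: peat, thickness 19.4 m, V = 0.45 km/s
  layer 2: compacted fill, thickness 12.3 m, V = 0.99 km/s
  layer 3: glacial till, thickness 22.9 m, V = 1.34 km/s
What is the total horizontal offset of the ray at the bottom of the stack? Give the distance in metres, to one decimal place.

51.9 m

p = sin θ₁/V₁ = sin 16.5°/0.45 = 6.3115e-01 s/km is conserved through the stack.
Layer 1: θ = 16.50°; offset = 19.4·tan 16.50° = 5.747 m.
Layer 2: sin θ = p·0.99 = 0.6248 → θ = 38.67°; offset = 12.3·tan 38.67° = 9.844 m.
Layer 3: sin θ = p·1.34 = 0.8457 → θ = 57.75°; offset = 22.9·tan 57.75° = 36.295 m.
Total horizontal offset = 51.885 m.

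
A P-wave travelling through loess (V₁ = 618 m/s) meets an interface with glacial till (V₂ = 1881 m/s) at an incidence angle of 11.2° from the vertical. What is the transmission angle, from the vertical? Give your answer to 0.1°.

sin θ₁/V₁ = sin θ₂/V₂ ⇒ sin θ₂ = 1881·sin 11.2°/618 = 1881·0.1942/618 = 0.5912.
θ₂ = sin⁻¹(0.5912) = 36.24° (from vertical).

36.2°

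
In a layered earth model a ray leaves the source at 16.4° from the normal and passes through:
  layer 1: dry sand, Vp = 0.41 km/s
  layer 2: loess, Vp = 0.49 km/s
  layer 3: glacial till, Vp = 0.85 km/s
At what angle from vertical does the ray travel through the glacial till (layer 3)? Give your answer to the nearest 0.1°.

Snell's law across each interface conserves sin θ / V, so sin θ_3 = V_3·sin θ₁/V₁.
sin θ_3 = 0.85 × sin 16.4° / 0.41 = 0.5853.
θ_3 = arcsin 0.5853 = 35.83°.

35.8°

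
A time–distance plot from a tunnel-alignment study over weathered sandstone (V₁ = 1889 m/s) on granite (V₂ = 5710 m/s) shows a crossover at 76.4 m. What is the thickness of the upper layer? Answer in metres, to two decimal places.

h = (x_cross/2)·√((V₂−V₁)/(V₂+V₁)).
(V₂−V₁)/(V₂+V₁) = (5710−1889)/(5710+1889) = 0.5028; √ = 0.7091.
h = (76.4/2)·0.7091 = 27.09 m.

27.09 m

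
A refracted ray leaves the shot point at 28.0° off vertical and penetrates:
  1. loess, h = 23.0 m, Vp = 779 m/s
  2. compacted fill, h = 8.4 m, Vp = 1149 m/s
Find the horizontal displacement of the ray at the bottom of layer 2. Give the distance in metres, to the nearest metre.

Apply Snell's law at each interface; in layer i the horizontal offset is hᵢ·tan θᵢ.
Layer 1: θ = 28.00°; offset = 23.0·tan 28.00° = 12.229 m.
Layer 2: sin θ = 1149·sin 28.0°/779 = 0.6925, θ = 43.82°; offset = 8.4·tan 43.82° = 8.062 m.
Σ offsets = 20.292 m.

20 m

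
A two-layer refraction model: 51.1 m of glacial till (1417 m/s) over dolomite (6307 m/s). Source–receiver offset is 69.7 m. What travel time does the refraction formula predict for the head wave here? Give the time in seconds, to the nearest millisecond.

θ_c = arcsin(V₁/V₂) = arcsin(1417/6307) = 12.98°, cos θ_c = 0.9744.
Intercept time tᵢ = 2h cos θ_c / V₁ = 2·51.1·0.9744/1417 = 0.07028 s.
t = x/V₂ + tᵢ = 69.7/6307 + 0.07028 = 0.08133 s.

0.081 s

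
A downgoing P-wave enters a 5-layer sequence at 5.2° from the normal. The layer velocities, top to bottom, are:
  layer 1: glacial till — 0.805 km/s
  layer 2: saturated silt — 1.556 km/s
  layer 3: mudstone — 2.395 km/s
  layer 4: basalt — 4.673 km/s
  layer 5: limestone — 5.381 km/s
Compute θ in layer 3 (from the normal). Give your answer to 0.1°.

15.6°

Ray parameter p = sin 5.2° / 0.805 = 1.1259e-01 s/km.
sin θ_3 = p·V_3 = 1.1259e-01 × 2.395 = 0.2696.
θ_3 = arcsin 0.2696 = 15.64°.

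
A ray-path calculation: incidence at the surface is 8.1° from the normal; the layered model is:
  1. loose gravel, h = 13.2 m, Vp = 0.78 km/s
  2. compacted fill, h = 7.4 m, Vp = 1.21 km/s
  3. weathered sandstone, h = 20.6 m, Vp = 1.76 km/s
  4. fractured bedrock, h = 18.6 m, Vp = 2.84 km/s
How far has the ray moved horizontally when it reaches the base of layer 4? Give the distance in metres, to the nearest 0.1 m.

21.6 m

Ray parameter p = sin 8.1° / 0.78 km/s = 1.8064e-01 s/km.
Layer 1: θ = 8.10°; offset = 13.2·tan 8.10° = 1.879 m.
Layer 2: sin θ = p·1.21 = 0.2186 → θ = 12.63°; offset = 7.4·tan 12.63° = 1.658 m.
Layer 3: sin θ = p·1.76 = 0.3179 → θ = 18.54°; offset = 20.6·tan 18.54° = 6.908 m.
Layer 4: sin θ = p·2.84 = 0.5130 → θ = 30.87°; offset = 18.6·tan 30.87° = 11.117 m.
Σ offsets = 21.561 m.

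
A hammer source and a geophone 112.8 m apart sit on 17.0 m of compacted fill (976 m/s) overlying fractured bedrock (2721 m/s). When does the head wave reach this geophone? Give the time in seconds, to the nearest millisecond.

θ_c = arcsin(V₁/V₂) = arcsin(976/2721) = 21.02°, cos θ_c = 0.9335.
Intercept time tᵢ = 2h cos θ_c / V₁ = 2·17.0·0.9335/976 = 0.03252 s.
t = x/V₂ + tᵢ = 112.8/2721 + 0.03252 = 0.07397 s.

0.074 s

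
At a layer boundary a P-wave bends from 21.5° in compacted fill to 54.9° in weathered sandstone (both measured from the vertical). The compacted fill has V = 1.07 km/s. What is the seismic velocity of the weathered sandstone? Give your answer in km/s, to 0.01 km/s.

2.39 km/s

Snell's law: sin 21.5°/V₁ = sin 54.9°/V₂.
V₂ = V₁·sin 54.9°/sin 21.5° = 1.07 × 2.2323 = 2.39 km/s.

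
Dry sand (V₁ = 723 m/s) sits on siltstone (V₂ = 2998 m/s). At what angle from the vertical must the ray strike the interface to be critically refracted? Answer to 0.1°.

14.0°

Critical incidence: sin θ_c = V₁/V₂ = 723/2998 = 0.2412.
θ_c = arcsin 0.2412 = 13.96°.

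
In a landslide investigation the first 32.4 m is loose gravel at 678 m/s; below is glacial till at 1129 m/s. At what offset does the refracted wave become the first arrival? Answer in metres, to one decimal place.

x_cross = 2h·√((V₂+V₁)/(V₂−V₁)).
(V₂+V₁)/(V₂−V₁) = (1129+678)/(1129−678) = 4.0067; √ = 2.0017.
x_cross = 2·32.4·2.0017 = 129.71 m.

129.7 m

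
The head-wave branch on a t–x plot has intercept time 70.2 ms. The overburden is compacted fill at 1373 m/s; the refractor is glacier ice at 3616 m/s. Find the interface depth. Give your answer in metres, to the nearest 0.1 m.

θ_c = arcsin(1373/3616) = 22.32°; cos θ_c = 0.9251.
tᵢ = 2h cos θ_c/V₁ ⇒ h = tᵢ·V₁/(2 cos θ_c) = 0.0702·1373/(2·0.9251) = 52.09 m.

52.1 m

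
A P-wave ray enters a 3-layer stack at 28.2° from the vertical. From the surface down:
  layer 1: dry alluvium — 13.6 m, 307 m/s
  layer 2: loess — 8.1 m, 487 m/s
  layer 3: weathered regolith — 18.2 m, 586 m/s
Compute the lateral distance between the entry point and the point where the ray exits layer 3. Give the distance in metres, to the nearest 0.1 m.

Ray parameter p = sin 28.2° / 307 m/s = 1.5393e-03 s/m.
Layer 1: θ = 28.20°; offset = 13.6·tan 28.20° = 7.292 m.
Layer 2: sin θ = p·487 = 0.7496 → θ = 48.56°; offset = 8.1·tan 48.56° = 9.174 m.
Layer 3: sin θ = p·586 = 0.9020 → θ = 64.42°; offset = 18.2·tan 64.42° = 38.025 m.
Σ offsets = 54.491 m.

54.5 m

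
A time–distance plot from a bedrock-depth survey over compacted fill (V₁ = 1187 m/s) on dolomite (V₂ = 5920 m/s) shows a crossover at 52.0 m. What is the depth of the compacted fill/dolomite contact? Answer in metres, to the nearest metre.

h = (x_cross/2)·√((V₂−V₁)/(V₂+V₁)).
(V₂−V₁)/(V₂+V₁) = (5920−1187)/(5920+1187) = 0.6660; √ = 0.8161.
h = (52.0/2)·0.8161 = 21.22 m.

21 m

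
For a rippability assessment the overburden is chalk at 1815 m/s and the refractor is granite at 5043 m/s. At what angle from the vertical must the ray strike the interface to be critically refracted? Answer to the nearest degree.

21°

Critical incidence: sin θ_c = V₁/V₂ = 1815/5043 = 0.3599.
θ_c = arcsin 0.3599 = 21.09°.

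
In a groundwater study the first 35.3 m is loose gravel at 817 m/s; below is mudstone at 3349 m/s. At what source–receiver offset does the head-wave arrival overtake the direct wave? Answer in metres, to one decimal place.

θ_c = arcsin(817/3349) = 14.12°, so cos θ_c = 0.9698 and tᵢ = 2h cos θ_c/V₁ = 0.0838 s.
At crossover x/V₁ = x/V₂ + tᵢ ⇒ x = tᵢ/(1/V₁ − 1/V₂) = 0.08380/(1.2240e-03 − 2.9860e-04) = 90.56 m.

90.6 m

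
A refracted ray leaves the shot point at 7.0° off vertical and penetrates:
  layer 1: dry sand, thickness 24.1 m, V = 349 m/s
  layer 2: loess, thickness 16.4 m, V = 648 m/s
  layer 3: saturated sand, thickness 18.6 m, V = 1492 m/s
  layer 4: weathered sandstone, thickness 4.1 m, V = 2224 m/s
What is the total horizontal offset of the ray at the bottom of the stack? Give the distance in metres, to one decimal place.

Apply Snell's law at each interface; in layer i the horizontal offset is hᵢ·tan θᵢ.
Layer 1: θ = 7.00°; offset = 24.1·tan 7.00° = 2.959 m.
Layer 2: sin θ = 648·sin 7.0°/349 = 0.2263, θ = 13.08°; offset = 16.4·tan 13.08° = 3.810 m.
Layer 3: sin θ = 1492·sin 7.0°/349 = 0.5210, θ = 31.40°; offset = 18.6·tan 31.40° = 11.353 m.
Layer 4: sin θ = 2224·sin 7.0°/349 = 0.7766, θ = 50.95°; offset = 4.1·tan 50.95° = 5.054 m.
Total horizontal offset = 23.176 m.

23.2 m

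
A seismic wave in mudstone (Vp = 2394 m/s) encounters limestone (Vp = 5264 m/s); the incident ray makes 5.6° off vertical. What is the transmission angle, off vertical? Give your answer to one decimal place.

12.4°

Snell's law: sin θ₂ = (V₂/V₁)·sin θ₁ = (5264/2394)·sin 5.6° = 0.2146.
θ₂ = arcsin 0.2146 = 12.39° from the normal.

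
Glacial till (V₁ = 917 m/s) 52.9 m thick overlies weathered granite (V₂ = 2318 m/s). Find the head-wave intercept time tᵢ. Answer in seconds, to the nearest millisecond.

0.106 s

θ_c = arcsin(V₁/V₂) = arcsin(917/2318) = 23.30°; cos θ_c = 0.9184.
tᵢ = 2h·cos θ_c / V₁ = 2·52.9·0.9184 / 917 = 0.10596 s.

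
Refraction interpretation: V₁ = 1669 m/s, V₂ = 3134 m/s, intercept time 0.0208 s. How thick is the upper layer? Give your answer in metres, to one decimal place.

20.5 m

h = tᵢ·V₁·V₂ / (2·√(V₂²−V₁²)).
√(V₂²−V₁²) = √(3134² − 1669²) = 2652.6 m/s.
h = 0.0208 s × 1669 × 3134 / (2 × 2652.6) = 20.51 m.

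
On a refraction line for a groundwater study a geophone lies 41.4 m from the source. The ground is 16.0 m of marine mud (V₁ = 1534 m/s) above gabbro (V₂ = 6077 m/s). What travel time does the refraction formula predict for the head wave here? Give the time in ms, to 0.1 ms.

27.0 ms

t = x/V₂ + 2h·√(V₂²−V₁²)/(V₁V₂).
√(V₂²−V₁²) = √(6077²−1534²) = 5880.2 m/s; delay term = 2·16.0·5880.2/(1534·6077) = 0.02018 s.
t = 41.4/6077 + 0.02018 = 0.02700 s.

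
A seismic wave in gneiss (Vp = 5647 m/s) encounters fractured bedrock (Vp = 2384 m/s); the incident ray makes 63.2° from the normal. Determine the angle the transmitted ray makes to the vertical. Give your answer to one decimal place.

22.1°

sin θ₁/V₁ = sin θ₂/V₂ ⇒ sin θ₂ = 2384·sin 63.2°/5647 = 2384·0.8926/5647 = 0.3768.
θ₂ = arcsin 0.3768 = 22.14° from the normal.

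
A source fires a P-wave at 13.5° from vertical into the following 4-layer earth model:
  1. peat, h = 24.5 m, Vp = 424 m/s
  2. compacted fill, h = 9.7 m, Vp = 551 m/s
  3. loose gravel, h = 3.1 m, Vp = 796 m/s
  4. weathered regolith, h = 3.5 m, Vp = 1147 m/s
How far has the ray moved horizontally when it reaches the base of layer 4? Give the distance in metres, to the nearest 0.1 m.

13.3 m

Ray parameter p = sin 13.5° / 424 m/s = 5.5058e-04 s/m.
Layer 1: θ = 13.50°; offset = 24.5·tan 13.50° = 5.882 m.
Layer 2: sin θ = p·551 = 0.3034 → θ = 17.66°; offset = 9.7·tan 17.66° = 3.088 m.
Layer 3: sin θ = p·796 = 0.4383 → θ = 25.99°; offset = 3.1·tan 25.99° = 1.511 m.
Layer 4: sin θ = p·1147 = 0.6315 → θ = 39.16°; offset = 3.5·tan 39.16° = 2.851 m.
Total horizontal offset = 13.332 m.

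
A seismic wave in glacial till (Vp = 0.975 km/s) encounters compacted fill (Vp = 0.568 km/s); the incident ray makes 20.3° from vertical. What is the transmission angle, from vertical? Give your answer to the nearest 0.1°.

11.7°

sin θ₁/V₁ = sin θ₂/V₂ ⇒ sin θ₂ = 0.568·sin 20.3°/0.975 = 0.568·0.3469/0.975 = 0.2021.
θ₂ = sin⁻¹(0.2021) = 11.66° (from vertical).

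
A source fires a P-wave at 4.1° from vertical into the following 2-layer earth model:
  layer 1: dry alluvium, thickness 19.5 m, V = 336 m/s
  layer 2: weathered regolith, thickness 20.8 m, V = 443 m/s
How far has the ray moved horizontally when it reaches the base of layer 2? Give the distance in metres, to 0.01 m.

3.37 m

Ray parameter p = sin 4.1° / 336 m/s = 2.1279e-04 s/m.
Layer 1: θ = 4.10°; offset = 19.5·tan 4.10° = 1.3978 m.
Layer 2: sin θ = p·443 = 0.0943 → θ = 5.41°; offset = 20.8·tan 5.41° = 1.9695 m.
Summing the layer offsets gives 3.3673 m.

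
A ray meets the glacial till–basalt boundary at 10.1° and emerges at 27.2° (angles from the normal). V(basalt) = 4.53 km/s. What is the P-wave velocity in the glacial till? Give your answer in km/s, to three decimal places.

1.738 km/s

sin 10.1° = 0.1754; sin 27.2° = 0.4571.
V₁ = V₂·(sin θ₁/sin θ₂) = 4.53·(0.1754/0.4571) = 1.738 km/s.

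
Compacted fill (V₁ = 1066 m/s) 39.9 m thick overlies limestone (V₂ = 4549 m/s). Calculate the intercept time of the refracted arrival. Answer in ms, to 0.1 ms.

tᵢ = 2h·√(V₂²−V₁²)/(V₁V₂).
√(V₂²−V₁²) = √(4549²−1066²) = 4422.3 m/s.
tᵢ = 2·39.9·4422.3/(1066·4549) = 0.07277 s.

72.8 ms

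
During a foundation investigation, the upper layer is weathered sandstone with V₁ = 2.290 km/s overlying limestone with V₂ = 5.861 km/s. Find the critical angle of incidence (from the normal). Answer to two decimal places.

Critical incidence: sin θ_c = V₁/V₂ = 2.290/5.861 = 0.3907.
θ_c = arcsin 0.3907 = 23.00°.

23.00°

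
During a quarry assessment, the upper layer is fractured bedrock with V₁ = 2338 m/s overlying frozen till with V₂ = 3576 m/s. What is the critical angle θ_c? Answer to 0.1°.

40.8°

Critical incidence: sin θ_c = V₁/V₂ = 2338/3576 = 0.6538.
θ_c = arcsin 0.6538 = 40.83°.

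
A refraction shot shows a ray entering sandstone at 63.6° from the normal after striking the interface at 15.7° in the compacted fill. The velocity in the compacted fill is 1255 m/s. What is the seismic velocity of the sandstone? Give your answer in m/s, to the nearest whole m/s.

sin 15.7° = 0.2706; sin 63.6° = 0.8957.
V₂ = V₁·(sin θ₂/sin θ₁) = 1255·(0.8957/0.2706) = 4154.16 m/s.

4154 m/s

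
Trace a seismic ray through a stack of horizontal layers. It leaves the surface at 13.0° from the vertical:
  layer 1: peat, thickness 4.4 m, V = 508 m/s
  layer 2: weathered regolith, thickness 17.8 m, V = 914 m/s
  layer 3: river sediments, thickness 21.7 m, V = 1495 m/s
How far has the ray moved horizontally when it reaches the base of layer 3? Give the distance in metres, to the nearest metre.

Apply Snell's law at each interface; in layer i the horizontal offset is hᵢ·tan θᵢ.
Layer 1: θ = 13.00°; offset = 4.4·tan 13.00° = 1.016 m.
Layer 2: sin θ = 914·sin 13.0°/508 = 0.4047, θ = 23.87°; offset = 17.8·tan 23.87° = 7.878 m.
Layer 3: sin θ = 1495·sin 13.0°/508 = 0.6620, θ = 41.45°; offset = 21.7·tan 41.45° = 19.167 m.
Summing the layer offsets gives 28.061 m.

28 m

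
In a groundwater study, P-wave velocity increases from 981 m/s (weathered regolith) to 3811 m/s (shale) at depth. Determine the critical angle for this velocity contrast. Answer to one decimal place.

14.9°

Critical incidence: sin θ_c = V₁/V₂ = 981/3811 = 0.2574.
θ_c = arcsin 0.2574 = 14.92°.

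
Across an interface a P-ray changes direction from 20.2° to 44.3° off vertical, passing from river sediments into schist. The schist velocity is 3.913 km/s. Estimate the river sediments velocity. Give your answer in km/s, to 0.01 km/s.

Snell's law: sin 20.2°/V₁ = sin 44.3°/V₂.
V₁ = V₂·sin 20.2°/sin 44.3° = 3.913 × 0.4944 = 1.93 km/s.

1.93 km/s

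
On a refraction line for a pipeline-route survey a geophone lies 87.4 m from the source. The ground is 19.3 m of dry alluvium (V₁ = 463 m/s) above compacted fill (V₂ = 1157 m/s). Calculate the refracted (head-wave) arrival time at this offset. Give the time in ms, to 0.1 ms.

151.9 ms

t = x/V₂ + 2h·√(V₂²−V₁²)/(V₁V₂).
√(V₂²−V₁²) = √(1157²−463²) = 1060.3 m/s; delay term = 2·19.3·1060.3/(463·1157) = 0.07640 s.
t = 87.4/1157 + 0.07640 = 0.15194 s.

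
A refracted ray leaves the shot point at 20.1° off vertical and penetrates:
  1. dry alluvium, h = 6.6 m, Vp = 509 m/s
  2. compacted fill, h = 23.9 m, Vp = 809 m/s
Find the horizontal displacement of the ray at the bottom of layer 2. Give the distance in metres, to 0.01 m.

Apply Snell's law at each interface; in layer i the horizontal offset is hᵢ·tan θᵢ.
Layer 1: θ = 20.10°; offset = 6.6·tan 20.10° = 2.4153 m.
Layer 2: sin θ = 809·sin 20.1°/509 = 0.5462, θ = 33.11°; offset = 23.9·tan 33.11° = 15.5846 m.
Summing the layer offsets gives 17.9998 m.

18.00 m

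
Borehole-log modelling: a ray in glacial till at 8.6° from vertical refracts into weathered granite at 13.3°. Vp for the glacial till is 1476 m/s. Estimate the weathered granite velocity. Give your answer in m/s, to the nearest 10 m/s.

sin 8.6° = 0.1495; sin 13.3° = 0.2300.
V₂ = V₁·(sin θ₂/sin θ₁) = 1476·(0.2300/0.1495) = 2270.72 m/s.

2270 m/s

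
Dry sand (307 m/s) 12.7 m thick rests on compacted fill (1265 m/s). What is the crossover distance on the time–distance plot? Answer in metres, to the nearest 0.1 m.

x_cross = 2h·√((V₂+V₁)/(V₂−V₁)).
(V₂+V₁)/(V₂−V₁) = (1265+307)/(1265−307) = 1.6409; √ = 1.2810.
x_cross = 2·12.7·1.2810 = 32.54 m.

32.5 m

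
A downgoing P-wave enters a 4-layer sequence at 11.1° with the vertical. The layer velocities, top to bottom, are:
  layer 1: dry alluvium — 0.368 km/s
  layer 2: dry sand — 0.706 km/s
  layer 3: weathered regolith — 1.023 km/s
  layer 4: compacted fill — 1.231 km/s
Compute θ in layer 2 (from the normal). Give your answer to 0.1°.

Snell's law across each interface conserves sin θ / V, so sin θ_2 = V_2·sin θ₁/V₁.
sin θ_2 = 0.706 × sin 11.1° / 0.368 = 0.3693.
θ_2 = 21.68° from the vertical.

21.7°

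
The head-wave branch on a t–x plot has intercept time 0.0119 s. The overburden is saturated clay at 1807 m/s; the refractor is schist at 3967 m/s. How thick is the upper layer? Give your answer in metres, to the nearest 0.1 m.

h = tᵢ·V₁·V₂ / (2·√(V₂²−V₁²)).
√(V₂²−V₁²) = √(3967² − 1807²) = 3531.5 m/s.
h = 0.0119 s × 1807 × 3967 / (2 × 3531.5) = 12.08 m.

12.1 m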